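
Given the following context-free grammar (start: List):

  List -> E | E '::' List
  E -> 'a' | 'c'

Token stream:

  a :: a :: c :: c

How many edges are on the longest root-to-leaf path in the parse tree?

5

[List [E a] :: [List [E a] :: [List [E c] :: [List [E c]]]]]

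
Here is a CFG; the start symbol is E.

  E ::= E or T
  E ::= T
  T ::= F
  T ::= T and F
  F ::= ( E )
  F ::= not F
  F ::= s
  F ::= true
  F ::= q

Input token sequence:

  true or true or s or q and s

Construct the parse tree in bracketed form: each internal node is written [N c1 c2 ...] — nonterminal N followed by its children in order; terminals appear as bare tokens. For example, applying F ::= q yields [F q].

E
E or T
E or T or T
E or T or T or T
T or T or T or T
F or T or T or T
true or T or T or T
true or F or T or T
true or true or T or T
true or true or F or T
true or true or s or T
true or true or s or T and F
true or true or s or F and F
true or true or s or q and F
true or true or s or q and s

[E [E [E [E [T [F true]]] or [T [F true]]] or [T [F s]]] or [T [T [F q]] and [F s]]]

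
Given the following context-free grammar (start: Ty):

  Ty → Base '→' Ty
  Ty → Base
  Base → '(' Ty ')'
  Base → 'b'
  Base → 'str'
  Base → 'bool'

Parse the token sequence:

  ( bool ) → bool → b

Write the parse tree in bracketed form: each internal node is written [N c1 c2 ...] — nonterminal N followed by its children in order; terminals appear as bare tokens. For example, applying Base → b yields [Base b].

Ty
Base → Ty
( Ty ) → Ty
( Base ) → Ty
( bool ) → Ty
( bool ) → Base → Ty
( bool ) → bool → Ty
( bool ) → bool → Base
( bool ) → bool → b

[Ty [Base ( [Ty [Base bool]] )] → [Ty [Base bool] → [Ty [Base b]]]]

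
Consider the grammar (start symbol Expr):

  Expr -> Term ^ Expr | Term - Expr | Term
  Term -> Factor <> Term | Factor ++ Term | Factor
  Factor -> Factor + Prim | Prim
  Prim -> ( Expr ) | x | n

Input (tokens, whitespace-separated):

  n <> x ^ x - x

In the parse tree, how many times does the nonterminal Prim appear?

4

[Expr [Term [Factor [Prim n]] <> [Term [Factor [Prim x]]]] ^ [Expr [Term [Factor [Prim x]]] - [Expr [Term [Factor [Prim x]]]]]]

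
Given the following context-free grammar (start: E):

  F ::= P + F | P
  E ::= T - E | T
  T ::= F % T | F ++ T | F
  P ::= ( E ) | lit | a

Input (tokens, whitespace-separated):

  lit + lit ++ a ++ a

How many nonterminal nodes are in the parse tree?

12

[E [T [F [P lit] + [F [P lit]]] ++ [T [F [P a]] ++ [T [F [P a]]]]]]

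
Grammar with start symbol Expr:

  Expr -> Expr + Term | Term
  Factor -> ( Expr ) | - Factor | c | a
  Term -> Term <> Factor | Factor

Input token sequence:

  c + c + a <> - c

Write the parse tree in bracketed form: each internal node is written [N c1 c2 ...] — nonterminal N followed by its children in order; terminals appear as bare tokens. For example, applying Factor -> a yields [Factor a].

[Expr [Expr [Expr [Term [Factor c]]] + [Term [Factor c]]] + [Term [Term [Factor a]] <> [Factor - [Factor c]]]]

Expr
Expr + Term
Expr + Term + Term
Term + Term + Term
Factor + Term + Term
c + Term + Term
c + Factor + Term
c + c + Term
c + c + Term <> Factor
c + c + Factor <> Factor
c + c + a <> Factor
c + c + a <> - Factor
c + c + a <> - c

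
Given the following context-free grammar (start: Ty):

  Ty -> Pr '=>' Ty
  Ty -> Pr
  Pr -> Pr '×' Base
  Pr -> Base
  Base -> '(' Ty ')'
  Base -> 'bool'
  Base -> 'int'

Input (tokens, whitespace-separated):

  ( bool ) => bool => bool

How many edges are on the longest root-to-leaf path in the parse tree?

[Ty [Pr [Base ( [Ty [Pr [Base bool]]] )]] => [Ty [Pr [Base bool]] => [Ty [Pr [Base bool]]]]]

6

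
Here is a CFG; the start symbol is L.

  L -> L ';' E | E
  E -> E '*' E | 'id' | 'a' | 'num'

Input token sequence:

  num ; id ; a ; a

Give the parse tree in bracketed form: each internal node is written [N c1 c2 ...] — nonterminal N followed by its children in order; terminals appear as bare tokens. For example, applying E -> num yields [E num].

[L [L [L [L [E num]] ; [E id]] ; [E a]] ; [E a]]

L
L ; E
L ; E ; E
L ; E ; E ; E
E ; E ; E ; E
num ; E ; E ; E
num ; id ; E ; E
num ; id ; a ; E
num ; id ; a ; a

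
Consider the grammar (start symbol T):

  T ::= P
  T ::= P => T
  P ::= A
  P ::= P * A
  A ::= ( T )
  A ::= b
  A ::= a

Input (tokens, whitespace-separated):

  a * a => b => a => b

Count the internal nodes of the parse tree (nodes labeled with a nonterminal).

[T [P [P [A a]] * [A a]] => [T [P [A b]] => [T [P [A a]] => [T [P [A b]]]]]]

14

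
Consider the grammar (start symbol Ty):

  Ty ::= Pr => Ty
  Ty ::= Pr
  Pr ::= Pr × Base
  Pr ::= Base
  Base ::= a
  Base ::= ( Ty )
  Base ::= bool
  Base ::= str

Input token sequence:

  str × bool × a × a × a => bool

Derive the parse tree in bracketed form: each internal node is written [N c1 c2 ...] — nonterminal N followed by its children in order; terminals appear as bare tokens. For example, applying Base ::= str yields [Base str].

Ty
Pr => Ty
Pr × Base => Ty
Pr × Base × Base => Ty
Pr × Base × Base × Base => Ty
Pr × Base × Base × Base × Base => Ty
Base × Base × Base × Base × Base => Ty
str × Base × Base × Base × Base => Ty
str × bool × Base × Base × Base => Ty
str × bool × a × Base × Base => Ty
str × bool × a × a × Base => Ty
str × bool × a × a × a => Ty
str × bool × a × a × a => Pr
str × bool × a × a × a => Base
str × bool × a × a × a => bool

[Ty [Pr [Pr [Pr [Pr [Pr [Base str]] × [Base bool]] × [Base a]] × [Base a]] × [Base a]] => [Ty [Pr [Base bool]]]]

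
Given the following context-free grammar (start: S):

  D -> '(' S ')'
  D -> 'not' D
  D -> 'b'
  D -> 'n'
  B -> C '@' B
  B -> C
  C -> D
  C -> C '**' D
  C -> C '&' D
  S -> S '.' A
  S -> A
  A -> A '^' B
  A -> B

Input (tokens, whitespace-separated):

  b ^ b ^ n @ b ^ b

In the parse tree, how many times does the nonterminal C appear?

[S [A [A [A [A [B [C [D b]]]] ^ [B [C [D b]]]] ^ [B [C [D n]] @ [B [C [D b]]]]] ^ [B [C [D b]]]]]

5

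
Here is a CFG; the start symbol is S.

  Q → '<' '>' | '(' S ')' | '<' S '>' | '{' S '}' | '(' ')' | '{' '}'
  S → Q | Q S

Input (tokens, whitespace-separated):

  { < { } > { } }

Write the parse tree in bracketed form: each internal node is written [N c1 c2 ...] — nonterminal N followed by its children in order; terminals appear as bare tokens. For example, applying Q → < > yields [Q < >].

[S [Q { [S [Q < [S [Q { }]] >] [S [Q { }]]] }]]

S
Q
{ S }
{ Q S }
{ < S > S }
{ < Q > S }
{ < { } > S }
{ < { } > Q }
{ < { } > { } }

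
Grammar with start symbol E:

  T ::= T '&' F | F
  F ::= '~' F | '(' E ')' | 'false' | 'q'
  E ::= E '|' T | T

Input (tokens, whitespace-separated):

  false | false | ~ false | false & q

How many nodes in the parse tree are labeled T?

[E [E [E [E [T [F false]]] | [T [F false]]] | [T [F ~ [F false]]]] | [T [T [F false]] & [F q]]]

5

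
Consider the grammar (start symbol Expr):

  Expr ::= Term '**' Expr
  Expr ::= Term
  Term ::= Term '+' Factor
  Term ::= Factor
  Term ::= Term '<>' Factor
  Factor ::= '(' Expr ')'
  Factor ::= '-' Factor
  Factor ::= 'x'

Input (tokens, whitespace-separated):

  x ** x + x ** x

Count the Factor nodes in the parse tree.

[Expr [Term [Factor x]] ** [Expr [Term [Term [Factor x]] + [Factor x]] ** [Expr [Term [Factor x]]]]]

4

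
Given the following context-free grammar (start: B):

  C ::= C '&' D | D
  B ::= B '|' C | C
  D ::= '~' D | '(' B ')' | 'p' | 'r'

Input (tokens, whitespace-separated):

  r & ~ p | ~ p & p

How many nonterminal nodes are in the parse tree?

12

[B [B [C [C [D r]] & [D ~ [D p]]]] | [C [C [D ~ [D p]]] & [D p]]]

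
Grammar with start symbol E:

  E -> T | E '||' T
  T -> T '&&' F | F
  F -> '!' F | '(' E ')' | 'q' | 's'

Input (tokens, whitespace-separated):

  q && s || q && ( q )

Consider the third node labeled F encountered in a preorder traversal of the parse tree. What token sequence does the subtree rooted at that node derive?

q

[E [E [T [T [F q]] && [F s]]] || [T [T [F q]] && [F ( [E [T [F q]]] )]]]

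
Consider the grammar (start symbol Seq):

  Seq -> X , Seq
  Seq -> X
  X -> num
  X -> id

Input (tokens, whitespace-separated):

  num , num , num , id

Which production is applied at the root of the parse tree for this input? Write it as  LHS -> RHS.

Seq -> X , Seq

[Seq [X num] , [Seq [X num] , [Seq [X num] , [Seq [X id]]]]]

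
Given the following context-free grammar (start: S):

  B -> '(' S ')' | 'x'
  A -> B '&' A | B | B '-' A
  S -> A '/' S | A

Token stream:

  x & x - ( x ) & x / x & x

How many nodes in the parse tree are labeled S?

[S [A [B x] & [A [B x] - [A [B ( [S [A [B x]]] )] & [A [B x]]]]] / [S [A [B x] & [A [B x]]]]]

3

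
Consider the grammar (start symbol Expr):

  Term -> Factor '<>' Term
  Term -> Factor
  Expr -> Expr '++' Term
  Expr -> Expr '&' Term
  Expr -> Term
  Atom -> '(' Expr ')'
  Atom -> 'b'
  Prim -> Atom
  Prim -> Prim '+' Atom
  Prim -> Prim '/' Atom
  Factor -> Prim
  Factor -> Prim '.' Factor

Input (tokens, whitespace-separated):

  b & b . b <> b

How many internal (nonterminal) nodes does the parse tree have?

17

[Expr [Expr [Term [Factor [Prim [Atom b]]]]] & [Term [Factor [Prim [Atom b]] . [Factor [Prim [Atom b]]]] <> [Term [Factor [Prim [Atom b]]]]]]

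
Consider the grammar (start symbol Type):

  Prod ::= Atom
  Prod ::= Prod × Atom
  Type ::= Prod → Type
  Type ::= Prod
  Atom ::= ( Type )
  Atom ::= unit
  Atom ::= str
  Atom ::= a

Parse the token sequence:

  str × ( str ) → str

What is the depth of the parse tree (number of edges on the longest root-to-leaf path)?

[Type [Prod [Prod [Atom str]] × [Atom ( [Type [Prod [Atom str]]] )]] → [Type [Prod [Atom str]]]]

6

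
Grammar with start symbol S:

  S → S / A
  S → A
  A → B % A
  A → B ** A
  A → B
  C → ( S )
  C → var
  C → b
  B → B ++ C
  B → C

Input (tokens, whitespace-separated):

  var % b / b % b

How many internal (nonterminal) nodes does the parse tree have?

[S [S [A [B [C var]] % [A [B [C b]]]]] / [A [B [C b]] % [A [B [C b]]]]]

14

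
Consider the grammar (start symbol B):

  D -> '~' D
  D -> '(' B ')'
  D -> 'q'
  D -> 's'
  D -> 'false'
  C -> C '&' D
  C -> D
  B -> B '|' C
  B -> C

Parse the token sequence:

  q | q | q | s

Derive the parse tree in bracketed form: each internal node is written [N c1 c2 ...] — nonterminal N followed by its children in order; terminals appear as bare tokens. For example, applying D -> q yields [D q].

B
B | C
B | C | C
B | C | C | C
C | C | C | C
D | C | C | C
q | C | C | C
q | D | C | C
q | q | C | C
q | q | D | C
q | q | q | C
q | q | q | D
q | q | q | s

[B [B [B [B [C [D q]]] | [C [D q]]] | [C [D q]]] | [C [D s]]]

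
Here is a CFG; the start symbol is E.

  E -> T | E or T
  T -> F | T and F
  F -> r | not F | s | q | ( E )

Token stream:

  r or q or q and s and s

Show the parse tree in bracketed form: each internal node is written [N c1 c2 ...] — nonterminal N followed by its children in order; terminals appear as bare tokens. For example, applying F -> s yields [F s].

E
E or T
E or T or T
T or T or T
F or T or T
r or T or T
r or F or T
r or q or T
r or q or T and F
r or q or T and F and F
r or q or F and F and F
r or q or q and F and F
r or q or q and s and F
r or q or q and s and s

[E [E [E [T [F r]]] or [T [F q]]] or [T [T [T [F q]] and [F s]] and [F s]]]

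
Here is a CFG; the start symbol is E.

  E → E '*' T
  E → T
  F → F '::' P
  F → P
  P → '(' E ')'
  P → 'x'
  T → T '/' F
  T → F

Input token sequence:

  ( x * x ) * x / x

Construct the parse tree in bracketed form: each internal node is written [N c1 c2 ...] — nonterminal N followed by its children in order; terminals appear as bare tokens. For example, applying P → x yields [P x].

[E [E [T [F [P ( [E [E [T [F [P x]]]] * [T [F [P x]]]] )]]]] * [T [T [F [P x]]] / [F [P x]]]]

E
E * T
T * T
F * T
P * T
( E ) * T
( E * T ) * T
( T * T ) * T
( F * T ) * T
( P * T ) * T
( x * T ) * T
( x * F ) * T
( x * P ) * T
( x * x ) * T
( x * x ) * T / F
( x * x ) * F / F
( x * x ) * P / F
( x * x ) * x / F
( x * x ) * x / P
( x * x ) * x / x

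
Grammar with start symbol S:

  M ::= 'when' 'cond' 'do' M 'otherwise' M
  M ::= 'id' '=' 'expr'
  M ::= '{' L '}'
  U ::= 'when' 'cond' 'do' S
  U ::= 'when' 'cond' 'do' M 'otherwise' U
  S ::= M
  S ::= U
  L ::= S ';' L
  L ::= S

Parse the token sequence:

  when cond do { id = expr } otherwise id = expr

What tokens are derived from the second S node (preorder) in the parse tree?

id = expr

[S [M when cond do [M { [L [S [M id = expr]]] }] otherwise [M id = expr]]]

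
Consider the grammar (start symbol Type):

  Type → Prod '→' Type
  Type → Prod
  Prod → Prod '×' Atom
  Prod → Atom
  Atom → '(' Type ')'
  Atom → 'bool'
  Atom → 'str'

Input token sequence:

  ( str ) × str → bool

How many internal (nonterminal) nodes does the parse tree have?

11

[Type [Prod [Prod [Atom ( [Type [Prod [Atom str]]] )]] × [Atom str]] → [Type [Prod [Atom bool]]]]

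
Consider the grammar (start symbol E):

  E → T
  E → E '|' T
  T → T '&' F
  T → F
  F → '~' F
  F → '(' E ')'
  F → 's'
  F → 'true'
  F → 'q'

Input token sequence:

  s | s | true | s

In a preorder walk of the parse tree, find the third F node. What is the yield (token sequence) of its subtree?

true

[E [E [E [E [T [F s]]] | [T [F s]]] | [T [F true]]] | [T [F s]]]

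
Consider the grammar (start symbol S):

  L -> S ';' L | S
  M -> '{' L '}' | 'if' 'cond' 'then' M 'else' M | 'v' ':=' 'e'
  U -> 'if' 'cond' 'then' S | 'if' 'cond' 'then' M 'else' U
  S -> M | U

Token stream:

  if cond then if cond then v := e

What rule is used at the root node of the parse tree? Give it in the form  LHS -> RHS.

[S [U if cond then [S [U if cond then [S [M v := e]]]]]]

S -> U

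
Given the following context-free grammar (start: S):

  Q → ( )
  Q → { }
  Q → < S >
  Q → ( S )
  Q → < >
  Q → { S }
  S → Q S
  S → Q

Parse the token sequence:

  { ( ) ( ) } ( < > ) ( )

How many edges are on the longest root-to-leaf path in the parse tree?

[S [Q { [S [Q ( )] [S [Q ( )]]] }] [S [Q ( [S [Q < >]] )] [S [Q ( )]]]]

5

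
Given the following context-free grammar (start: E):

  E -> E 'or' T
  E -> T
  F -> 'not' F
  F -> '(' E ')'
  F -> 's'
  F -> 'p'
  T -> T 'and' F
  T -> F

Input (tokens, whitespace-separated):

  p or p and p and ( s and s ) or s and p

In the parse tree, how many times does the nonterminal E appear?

4

[E [E [E [T [F p]]] or [T [T [T [F p]] and [F p]] and [F ( [E [T [T [F s]] and [F s]]] )]]] or [T [T [F s]] and [F p]]]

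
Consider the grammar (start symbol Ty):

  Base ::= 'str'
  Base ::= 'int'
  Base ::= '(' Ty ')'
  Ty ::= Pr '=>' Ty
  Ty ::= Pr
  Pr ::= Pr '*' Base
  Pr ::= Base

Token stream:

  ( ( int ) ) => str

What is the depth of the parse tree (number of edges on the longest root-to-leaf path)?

9

[Ty [Pr [Base ( [Ty [Pr [Base ( [Ty [Pr [Base int]]] )]]] )]] => [Ty [Pr [Base str]]]]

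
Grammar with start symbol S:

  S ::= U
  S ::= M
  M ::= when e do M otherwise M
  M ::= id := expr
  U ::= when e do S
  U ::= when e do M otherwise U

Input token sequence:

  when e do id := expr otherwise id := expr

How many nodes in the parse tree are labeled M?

[S [M when e do [M id := expr] otherwise [M id := expr]]]

3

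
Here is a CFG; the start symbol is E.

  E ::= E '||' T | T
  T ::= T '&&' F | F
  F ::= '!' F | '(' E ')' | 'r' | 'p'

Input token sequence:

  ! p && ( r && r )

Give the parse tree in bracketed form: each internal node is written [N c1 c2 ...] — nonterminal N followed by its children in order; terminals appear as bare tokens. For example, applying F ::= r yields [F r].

E
T
T && F
F && F
! F && F
! p && F
! p && ( E )
! p && ( T )
! p && ( T && F )
! p && ( F && F )
! p && ( r && F )
! p && ( r && r )

[E [T [T [F ! [F p]]] && [F ( [E [T [T [F r]] && [F r]]] )]]]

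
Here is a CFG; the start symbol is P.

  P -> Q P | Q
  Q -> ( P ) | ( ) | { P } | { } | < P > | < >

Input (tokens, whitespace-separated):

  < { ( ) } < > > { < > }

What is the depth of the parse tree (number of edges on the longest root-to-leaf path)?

[P [Q < [P [Q { [P [Q ( )]] }] [P [Q < >]]] >] [P [Q { [P [Q < >]] }]]]

6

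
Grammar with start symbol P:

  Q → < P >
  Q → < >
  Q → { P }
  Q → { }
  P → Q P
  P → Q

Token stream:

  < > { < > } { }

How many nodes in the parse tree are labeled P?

[P [Q < >] [P [Q { [P [Q < >]] }] [P [Q { }]]]]

4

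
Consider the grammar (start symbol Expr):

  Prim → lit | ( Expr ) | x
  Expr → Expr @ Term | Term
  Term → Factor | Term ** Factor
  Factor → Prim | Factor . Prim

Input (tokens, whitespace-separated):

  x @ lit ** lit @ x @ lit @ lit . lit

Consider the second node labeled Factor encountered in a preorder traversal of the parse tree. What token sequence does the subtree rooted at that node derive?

[Expr [Expr [Expr [Expr [Expr [Term [Factor [Prim x]]]] @ [Term [Term [Factor [Prim lit]]] ** [Factor [Prim lit]]]] @ [Term [Factor [Prim x]]]] @ [Term [Factor [Prim lit]]]] @ [Term [Factor [Factor [Prim lit]] . [Prim lit]]]]

lit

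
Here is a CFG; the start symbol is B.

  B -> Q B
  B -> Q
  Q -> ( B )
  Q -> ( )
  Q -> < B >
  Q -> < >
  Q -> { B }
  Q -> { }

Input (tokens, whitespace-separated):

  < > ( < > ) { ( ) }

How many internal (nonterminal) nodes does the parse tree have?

[B [Q < >] [B [Q ( [B [Q < >]] )] [B [Q { [B [Q ( )]] }]]]]

10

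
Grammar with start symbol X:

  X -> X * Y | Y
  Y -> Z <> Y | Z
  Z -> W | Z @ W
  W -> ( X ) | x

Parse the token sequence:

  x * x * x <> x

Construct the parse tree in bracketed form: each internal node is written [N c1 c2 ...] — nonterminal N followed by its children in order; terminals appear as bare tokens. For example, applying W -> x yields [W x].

X
X * Y
X * Y * Y
Y * Y * Y
Z * Y * Y
W * Y * Y
x * Y * Y
x * Z * Y
x * W * Y
x * x * Y
x * x * Z <> Y
x * x * W <> Y
x * x * x <> Y
x * x * x <> Z
x * x * x <> W
x * x * x <> x

[X [X [X [Y [Z [W x]]]] * [Y [Z [W x]]]] * [Y [Z [W x]] <> [Y [Z [W x]]]]]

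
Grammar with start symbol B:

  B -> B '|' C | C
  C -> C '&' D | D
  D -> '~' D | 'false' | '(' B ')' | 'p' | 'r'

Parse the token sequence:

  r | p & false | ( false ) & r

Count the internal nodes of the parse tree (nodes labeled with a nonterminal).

16

[B [B [B [C [D r]]] | [C [C [D p]] & [D false]]] | [C [C [D ( [B [C [D false]]] )]] & [D r]]]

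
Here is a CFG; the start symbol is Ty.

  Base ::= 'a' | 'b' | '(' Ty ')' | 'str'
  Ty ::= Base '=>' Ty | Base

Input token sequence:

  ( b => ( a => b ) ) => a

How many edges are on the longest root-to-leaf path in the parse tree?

8

[Ty [Base ( [Ty [Base b] => [Ty [Base ( [Ty [Base a] => [Ty [Base b]]] )]]] )] => [Ty [Base a]]]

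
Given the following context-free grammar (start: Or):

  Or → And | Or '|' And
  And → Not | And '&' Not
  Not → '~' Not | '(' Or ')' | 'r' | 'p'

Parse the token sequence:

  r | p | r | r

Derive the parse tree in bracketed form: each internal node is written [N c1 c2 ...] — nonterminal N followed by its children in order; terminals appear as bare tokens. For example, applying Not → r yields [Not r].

[Or [Or [Or [Or [And [Not r]]] | [And [Not p]]] | [And [Not r]]] | [And [Not r]]]

Or
Or | And
Or | And | And
Or | And | And | And
And | And | And | And
Not | And | And | And
r | And | And | And
r | Not | And | And
r | p | And | And
r | p | Not | And
r | p | r | And
r | p | r | Not
r | p | r | r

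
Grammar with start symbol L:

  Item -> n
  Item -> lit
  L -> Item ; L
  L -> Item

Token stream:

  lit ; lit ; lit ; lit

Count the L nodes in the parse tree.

4

[L [Item lit] ; [L [Item lit] ; [L [Item lit] ; [L [Item lit]]]]]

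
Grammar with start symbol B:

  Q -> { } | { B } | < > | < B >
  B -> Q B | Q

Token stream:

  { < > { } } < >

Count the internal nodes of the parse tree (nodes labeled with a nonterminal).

8

[B [Q { [B [Q < >] [B [Q { }]]] }] [B [Q < >]]]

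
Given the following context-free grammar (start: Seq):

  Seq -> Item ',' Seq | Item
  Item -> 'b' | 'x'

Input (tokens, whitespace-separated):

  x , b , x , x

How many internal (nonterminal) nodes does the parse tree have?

8

[Seq [Item x] , [Seq [Item b] , [Seq [Item x] , [Seq [Item x]]]]]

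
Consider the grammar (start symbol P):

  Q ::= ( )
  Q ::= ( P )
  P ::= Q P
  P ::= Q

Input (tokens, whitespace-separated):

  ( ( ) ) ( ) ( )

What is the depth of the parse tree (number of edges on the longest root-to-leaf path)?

4

[P [Q ( [P [Q ( )]] )] [P [Q ( )] [P [Q ( )]]]]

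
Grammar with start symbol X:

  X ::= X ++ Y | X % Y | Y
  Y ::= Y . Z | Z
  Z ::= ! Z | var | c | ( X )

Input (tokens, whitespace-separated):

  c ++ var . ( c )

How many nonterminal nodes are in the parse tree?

11

[X [X [Y [Z c]]] ++ [Y [Y [Z var]] . [Z ( [X [Y [Z c]]] )]]]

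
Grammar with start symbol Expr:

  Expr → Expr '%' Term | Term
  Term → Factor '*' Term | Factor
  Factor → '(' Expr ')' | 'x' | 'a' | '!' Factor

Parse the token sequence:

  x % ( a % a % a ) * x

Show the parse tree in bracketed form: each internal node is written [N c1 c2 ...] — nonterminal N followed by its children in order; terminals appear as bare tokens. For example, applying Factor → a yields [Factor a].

Expr
Expr % Term
Term % Term
Factor % Term
x % Term
x % Factor * Term
x % ( Expr ) * Term
x % ( Expr % Term ) * Term
x % ( Expr % Term % Term ) * Term
x % ( Term % Term % Term ) * Term
x % ( Factor % Term % Term ) * Term
x % ( a % Term % Term ) * Term
x % ( a % Factor % Term ) * Term
x % ( a % a % Term ) * Term
x % ( a % a % Factor ) * Term
x % ( a % a % a ) * Term
x % ( a % a % a ) * Factor
x % ( a % a % a ) * x

[Expr [Expr [Term [Factor x]]] % [Term [Factor ( [Expr [Expr [Expr [Term [Factor a]]] % [Term [Factor a]]] % [Term [Factor a]]] )] * [Term [Factor x]]]]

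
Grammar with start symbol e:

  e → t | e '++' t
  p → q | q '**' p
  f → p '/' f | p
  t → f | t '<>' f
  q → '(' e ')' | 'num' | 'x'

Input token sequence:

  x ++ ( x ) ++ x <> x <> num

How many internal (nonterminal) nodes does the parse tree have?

28

[e [e [e [t [f [p [q x]]]]] ++ [t [f [p [q ( [e [t [f [p [q x]]]]] )]]]]] ++ [t [t [t [f [p [q x]]]] <> [f [p [q x]]]] <> [f [p [q num]]]]]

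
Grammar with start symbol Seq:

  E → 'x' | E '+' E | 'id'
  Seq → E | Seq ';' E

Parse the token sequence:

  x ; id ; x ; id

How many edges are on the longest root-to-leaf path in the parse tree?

5

[Seq [Seq [Seq [Seq [E x]] ; [E id]] ; [E x]] ; [E id]]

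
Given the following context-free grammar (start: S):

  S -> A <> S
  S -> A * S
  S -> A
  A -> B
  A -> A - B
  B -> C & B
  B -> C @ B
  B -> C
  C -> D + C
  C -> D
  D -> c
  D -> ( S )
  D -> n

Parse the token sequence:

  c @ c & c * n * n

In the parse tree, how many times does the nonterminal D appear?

[S [A [B [C [D c]] @ [B [C [D c]] & [B [C [D c]]]]]] * [S [A [B [C [D n]]]] * [S [A [B [C [D n]]]]]]]

5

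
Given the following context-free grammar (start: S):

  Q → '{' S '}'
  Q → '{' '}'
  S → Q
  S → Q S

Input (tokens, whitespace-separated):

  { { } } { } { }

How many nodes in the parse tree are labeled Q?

[S [Q { [S [Q { }]] }] [S [Q { }] [S [Q { }]]]]

4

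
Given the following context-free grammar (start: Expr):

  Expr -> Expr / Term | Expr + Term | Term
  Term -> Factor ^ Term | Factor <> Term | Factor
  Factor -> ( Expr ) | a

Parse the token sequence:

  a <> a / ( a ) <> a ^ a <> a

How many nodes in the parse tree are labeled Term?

[Expr [Expr [Term [Factor a] <> [Term [Factor a]]]] / [Term [Factor ( [Expr [Term [Factor a]]] )] <> [Term [Factor a] ^ [Term [Factor a] <> [Term [Factor a]]]]]]

7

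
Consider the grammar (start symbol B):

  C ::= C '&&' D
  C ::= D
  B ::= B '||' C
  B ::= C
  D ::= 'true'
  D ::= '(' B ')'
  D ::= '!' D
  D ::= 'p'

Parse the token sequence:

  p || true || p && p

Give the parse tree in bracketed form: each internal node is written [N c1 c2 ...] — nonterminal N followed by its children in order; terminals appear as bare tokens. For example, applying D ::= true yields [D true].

B
B || C
B || C || C
C || C || C
D || C || C
p || C || C
p || D || C
p || true || C
p || true || C && D
p || true || D && D
p || true || p && D
p || true || p && p

[B [B [B [C [D p]]] || [C [D true]]] || [C [C [D p]] && [D p]]]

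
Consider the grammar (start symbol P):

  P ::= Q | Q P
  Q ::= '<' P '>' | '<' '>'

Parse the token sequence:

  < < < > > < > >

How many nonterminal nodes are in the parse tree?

8

[P [Q < [P [Q < [P [Q < >]] >] [P [Q < >]]] >]]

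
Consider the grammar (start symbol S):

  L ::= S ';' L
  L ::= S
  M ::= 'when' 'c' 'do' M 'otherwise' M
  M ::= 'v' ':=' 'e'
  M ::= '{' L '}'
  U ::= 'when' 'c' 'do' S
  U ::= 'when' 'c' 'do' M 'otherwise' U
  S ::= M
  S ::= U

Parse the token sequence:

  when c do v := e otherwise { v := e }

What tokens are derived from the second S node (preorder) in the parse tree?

[S [M when c do [M v := e] otherwise [M { [L [S [M v := e]]] }]]]

v := e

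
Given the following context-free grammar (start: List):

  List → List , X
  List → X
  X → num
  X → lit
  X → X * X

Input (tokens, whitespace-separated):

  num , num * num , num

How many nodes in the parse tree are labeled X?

5

[List [List [List [X num]] , [X [X num] * [X num]]] , [X num]]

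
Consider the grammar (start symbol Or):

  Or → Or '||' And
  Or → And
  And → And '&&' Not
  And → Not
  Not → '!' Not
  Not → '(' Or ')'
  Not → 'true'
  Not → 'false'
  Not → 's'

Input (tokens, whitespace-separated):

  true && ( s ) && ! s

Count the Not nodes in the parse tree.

[Or [And [And [And [Not true]] && [Not ( [Or [And [Not s]]] )]] && [Not ! [Not s]]]]

5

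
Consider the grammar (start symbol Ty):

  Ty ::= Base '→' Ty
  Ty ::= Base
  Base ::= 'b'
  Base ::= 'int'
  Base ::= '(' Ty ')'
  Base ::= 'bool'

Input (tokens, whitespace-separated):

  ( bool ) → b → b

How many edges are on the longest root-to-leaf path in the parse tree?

[Ty [Base ( [Ty [Base bool]] )] → [Ty [Base b] → [Ty [Base b]]]]

4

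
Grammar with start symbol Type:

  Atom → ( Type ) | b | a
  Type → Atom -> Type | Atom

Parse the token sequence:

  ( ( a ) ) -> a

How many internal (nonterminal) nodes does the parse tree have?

8

[Type [Atom ( [Type [Atom ( [Type [Atom a]] )]] )] -> [Type [Atom a]]]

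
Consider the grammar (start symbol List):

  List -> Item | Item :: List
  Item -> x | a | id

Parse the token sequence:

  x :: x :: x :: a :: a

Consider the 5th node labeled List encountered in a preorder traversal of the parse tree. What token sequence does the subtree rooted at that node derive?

[List [Item x] :: [List [Item x] :: [List [Item x] :: [List [Item a] :: [List [Item a]]]]]]

a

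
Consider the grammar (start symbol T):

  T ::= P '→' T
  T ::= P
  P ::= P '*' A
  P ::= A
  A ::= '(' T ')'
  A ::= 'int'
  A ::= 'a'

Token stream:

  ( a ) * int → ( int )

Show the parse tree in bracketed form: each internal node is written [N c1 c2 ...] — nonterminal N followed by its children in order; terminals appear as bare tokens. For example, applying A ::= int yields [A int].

[T [P [P [A ( [T [P [A a]]] )]] * [A int]] → [T [P [A ( [T [P [A int]]] )]]]]

T
P → T
P * A → T
A * A → T
( T ) * A → T
( P ) * A → T
( A ) * A → T
( a ) * A → T
( a ) * int → T
( a ) * int → P
( a ) * int → A
( a ) * int → ( T )
( a ) * int → ( P )
( a ) * int → ( A )
( a ) * int → ( int )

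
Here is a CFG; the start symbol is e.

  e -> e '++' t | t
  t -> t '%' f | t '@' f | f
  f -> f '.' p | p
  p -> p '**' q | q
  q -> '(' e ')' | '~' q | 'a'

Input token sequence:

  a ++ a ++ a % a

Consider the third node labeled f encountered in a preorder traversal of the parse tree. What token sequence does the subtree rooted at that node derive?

a

[e [e [e [t [f [p [q a]]]]] ++ [t [f [p [q a]]]]] ++ [t [t [f [p [q a]]]] % [f [p [q a]]]]]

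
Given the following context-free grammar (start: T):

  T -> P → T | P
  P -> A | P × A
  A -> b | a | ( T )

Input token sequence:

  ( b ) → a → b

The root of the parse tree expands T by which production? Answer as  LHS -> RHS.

T -> P → T

[T [P [A ( [T [P [A b]]] )]] → [T [P [A a]] → [T [P [A b]]]]]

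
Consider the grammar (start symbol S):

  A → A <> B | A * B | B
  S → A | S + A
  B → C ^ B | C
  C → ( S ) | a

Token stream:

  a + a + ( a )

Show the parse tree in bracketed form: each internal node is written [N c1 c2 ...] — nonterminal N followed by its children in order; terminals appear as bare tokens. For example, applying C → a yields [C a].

S
S + A
S + A + A
A + A + A
B + A + A
C + A + A
a + A + A
a + B + A
a + C + A
a + a + A
a + a + B
a + a + C
a + a + ( S )
a + a + ( A )
a + a + ( B )
a + a + ( C )
a + a + ( a )

[S [S [S [A [B [C a]]]] + [A [B [C a]]]] + [A [B [C ( [S [A [B [C a]]]] )]]]]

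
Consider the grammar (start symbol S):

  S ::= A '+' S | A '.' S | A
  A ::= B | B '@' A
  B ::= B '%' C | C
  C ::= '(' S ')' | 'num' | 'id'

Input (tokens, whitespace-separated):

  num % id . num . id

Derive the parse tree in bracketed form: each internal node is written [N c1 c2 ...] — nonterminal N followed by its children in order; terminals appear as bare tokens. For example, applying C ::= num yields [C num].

S
A . S
B . S
B % C . S
C % C . S
num % C . S
num % id . S
num % id . A . S
num % id . B . S
num % id . C . S
num % id . num . S
num % id . num . A
num % id . num . B
num % id . num . C
num % id . num . id

[S [A [B [B [C num]] % [C id]]] . [S [A [B [C num]]] . [S [A [B [C id]]]]]]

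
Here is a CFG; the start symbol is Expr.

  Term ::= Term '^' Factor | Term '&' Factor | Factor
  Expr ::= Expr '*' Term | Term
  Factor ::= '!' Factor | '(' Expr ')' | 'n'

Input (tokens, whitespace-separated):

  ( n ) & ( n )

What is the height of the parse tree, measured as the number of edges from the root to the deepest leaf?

[Expr [Term [Term [Factor ( [Expr [Term [Factor n]]] )]] & [Factor ( [Expr [Term [Factor n]]] )]]]

7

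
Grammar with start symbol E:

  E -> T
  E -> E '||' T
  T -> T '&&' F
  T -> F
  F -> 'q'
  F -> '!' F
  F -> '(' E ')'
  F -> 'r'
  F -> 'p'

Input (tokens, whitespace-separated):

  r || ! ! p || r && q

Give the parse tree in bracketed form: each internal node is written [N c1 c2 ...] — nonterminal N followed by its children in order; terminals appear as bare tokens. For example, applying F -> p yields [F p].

E
E || T
E || T || T
T || T || T
F || T || T
r || T || T
r || F || T
r || ! F || T
r || ! ! F || T
r || ! ! p || T
r || ! ! p || T && F
r || ! ! p || F && F
r || ! ! p || r && F
r || ! ! p || r && q

[E [E [E [T [F r]]] || [T [F ! [F ! [F p]]]]] || [T [T [F r]] && [F q]]]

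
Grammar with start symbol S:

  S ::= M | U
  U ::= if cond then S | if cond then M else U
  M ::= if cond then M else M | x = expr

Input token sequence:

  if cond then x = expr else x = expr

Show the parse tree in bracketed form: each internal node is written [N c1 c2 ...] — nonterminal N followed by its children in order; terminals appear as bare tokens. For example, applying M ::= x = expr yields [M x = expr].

S
M
if cond then M else M
if cond then x = expr else M
if cond then x = expr else x = expr

[S [M if cond then [M x = expr] else [M x = expr]]]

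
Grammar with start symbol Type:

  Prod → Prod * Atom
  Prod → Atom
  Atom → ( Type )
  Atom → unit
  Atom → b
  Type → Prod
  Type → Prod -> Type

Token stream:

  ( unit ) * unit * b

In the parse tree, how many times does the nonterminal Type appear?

2

[Type [Prod [Prod [Prod [Atom ( [Type [Prod [Atom unit]]] )]] * [Atom unit]] * [Atom b]]]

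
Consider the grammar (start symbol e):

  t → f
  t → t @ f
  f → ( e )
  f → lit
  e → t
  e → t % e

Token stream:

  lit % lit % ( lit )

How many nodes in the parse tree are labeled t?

[e [t [f lit]] % [e [t [f lit]] % [e [t [f ( [e [t [f lit]]] )]]]]]

4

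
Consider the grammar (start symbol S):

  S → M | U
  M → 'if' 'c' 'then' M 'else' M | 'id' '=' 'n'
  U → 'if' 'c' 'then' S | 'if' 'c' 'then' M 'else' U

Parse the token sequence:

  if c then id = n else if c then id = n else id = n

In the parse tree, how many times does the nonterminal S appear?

1

[S [M if c then [M id = n] else [M if c then [M id = n] else [M id = n]]]]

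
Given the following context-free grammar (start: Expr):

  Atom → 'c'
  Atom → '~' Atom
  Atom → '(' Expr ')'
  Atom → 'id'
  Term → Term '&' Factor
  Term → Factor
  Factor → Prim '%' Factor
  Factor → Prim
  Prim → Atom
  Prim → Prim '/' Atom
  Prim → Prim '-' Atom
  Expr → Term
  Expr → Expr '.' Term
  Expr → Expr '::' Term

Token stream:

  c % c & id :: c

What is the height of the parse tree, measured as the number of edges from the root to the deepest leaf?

[Expr [Expr [Term [Term [Factor [Prim [Atom c]] % [Factor [Prim [Atom c]]]]] & [Factor [Prim [Atom id]]]]] :: [Term [Factor [Prim [Atom c]]]]]

8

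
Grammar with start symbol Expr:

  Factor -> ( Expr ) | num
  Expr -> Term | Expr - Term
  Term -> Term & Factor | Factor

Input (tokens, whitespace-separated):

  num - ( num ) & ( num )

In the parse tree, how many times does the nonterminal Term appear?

5

[Expr [Expr [Term [Factor num]]] - [Term [Term [Factor ( [Expr [Term [Factor num]]] )]] & [Factor ( [Expr [Term [Factor num]]] )]]]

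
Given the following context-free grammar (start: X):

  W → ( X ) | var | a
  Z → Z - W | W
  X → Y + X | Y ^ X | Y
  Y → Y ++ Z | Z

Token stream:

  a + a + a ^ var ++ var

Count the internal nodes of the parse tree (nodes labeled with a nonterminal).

19

[X [Y [Z [W a]]] + [X [Y [Z [W a]]] + [X [Y [Z [W a]]] ^ [X [Y [Y [Z [W var]]] ++ [Z [W var]]]]]]]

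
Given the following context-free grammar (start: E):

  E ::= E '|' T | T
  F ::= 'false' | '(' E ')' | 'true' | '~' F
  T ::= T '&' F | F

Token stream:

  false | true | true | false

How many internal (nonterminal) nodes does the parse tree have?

[E [E [E [E [T [F false]]] | [T [F true]]] | [T [F true]]] | [T [F false]]]

12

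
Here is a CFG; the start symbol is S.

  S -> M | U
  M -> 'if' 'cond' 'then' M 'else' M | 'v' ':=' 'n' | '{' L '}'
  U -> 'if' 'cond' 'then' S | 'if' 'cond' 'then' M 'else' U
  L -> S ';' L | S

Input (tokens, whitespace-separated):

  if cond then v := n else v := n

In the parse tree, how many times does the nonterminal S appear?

1

[S [M if cond then [M v := n] else [M v := n]]]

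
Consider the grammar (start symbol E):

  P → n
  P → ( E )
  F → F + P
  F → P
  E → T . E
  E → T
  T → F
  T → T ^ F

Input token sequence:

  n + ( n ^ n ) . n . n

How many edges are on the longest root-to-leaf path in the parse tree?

[E [T [F [F [P n]] + [P ( [E [T [T [F [P n]]] ^ [F [P n]]]] )]]] . [E [T [F [P n]]] . [E [T [F [P n]]]]]]

9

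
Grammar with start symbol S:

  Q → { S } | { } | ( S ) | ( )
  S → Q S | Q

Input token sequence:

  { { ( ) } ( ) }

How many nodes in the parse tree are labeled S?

[S [Q { [S [Q { [S [Q ( )]] }] [S [Q ( )]]] }]]

4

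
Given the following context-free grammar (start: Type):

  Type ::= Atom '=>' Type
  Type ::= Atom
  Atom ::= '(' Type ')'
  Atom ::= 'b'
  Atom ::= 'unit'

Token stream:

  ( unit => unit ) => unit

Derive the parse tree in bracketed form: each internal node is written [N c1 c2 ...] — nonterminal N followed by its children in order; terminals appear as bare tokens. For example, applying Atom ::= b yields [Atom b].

[Type [Atom ( [Type [Atom unit] => [Type [Atom unit]]] )] => [Type [Atom unit]]]

Type
Atom => Type
( Type ) => Type
( Atom => Type ) => Type
( unit => Type ) => Type
( unit => Atom ) => Type
( unit => unit ) => Type
( unit => unit ) => Atom
( unit => unit ) => unit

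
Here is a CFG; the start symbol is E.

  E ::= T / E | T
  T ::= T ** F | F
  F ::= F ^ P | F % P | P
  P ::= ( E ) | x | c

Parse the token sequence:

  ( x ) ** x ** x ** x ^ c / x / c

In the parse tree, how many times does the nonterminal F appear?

8

[E [T [T [T [T [F [P ( [E [T [F [P x]]]] )]]] ** [F [P x]]] ** [F [P x]]] ** [F [F [P x]] ^ [P c]]] / [E [T [F [P x]]] / [E [T [F [P c]]]]]]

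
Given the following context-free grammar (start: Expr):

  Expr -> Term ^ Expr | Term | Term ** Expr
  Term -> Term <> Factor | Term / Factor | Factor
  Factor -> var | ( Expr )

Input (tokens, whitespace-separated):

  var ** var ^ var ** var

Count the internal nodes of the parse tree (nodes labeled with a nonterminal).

12

[Expr [Term [Factor var]] ** [Expr [Term [Factor var]] ^ [Expr [Term [Factor var]] ** [Expr [Term [Factor var]]]]]]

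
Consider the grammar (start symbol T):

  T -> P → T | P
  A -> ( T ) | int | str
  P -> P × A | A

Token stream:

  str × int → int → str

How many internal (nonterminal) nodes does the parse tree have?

11

[T [P [P [A str]] × [A int]] → [T [P [A int]] → [T [P [A str]]]]]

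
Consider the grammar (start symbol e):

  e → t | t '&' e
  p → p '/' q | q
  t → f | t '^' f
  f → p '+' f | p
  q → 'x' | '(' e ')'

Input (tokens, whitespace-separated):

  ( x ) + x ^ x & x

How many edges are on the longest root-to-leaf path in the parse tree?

11

[e [t [t [f [p [q ( [e [t [f [p [q x]]]]] )]] + [f [p [q x]]]]] ^ [f [p [q x]]]] & [e [t [f [p [q x]]]]]]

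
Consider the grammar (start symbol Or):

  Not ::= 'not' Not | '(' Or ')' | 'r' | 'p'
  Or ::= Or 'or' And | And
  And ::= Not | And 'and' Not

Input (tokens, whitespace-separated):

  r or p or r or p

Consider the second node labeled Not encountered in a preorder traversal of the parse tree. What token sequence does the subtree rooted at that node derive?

p

[Or [Or [Or [Or [And [Not r]]] or [And [Not p]]] or [And [Not r]]] or [And [Not p]]]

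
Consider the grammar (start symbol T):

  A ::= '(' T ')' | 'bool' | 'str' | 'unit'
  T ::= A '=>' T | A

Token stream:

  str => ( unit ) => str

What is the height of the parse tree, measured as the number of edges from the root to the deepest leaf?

[T [A str] => [T [A ( [T [A unit]] )] => [T [A str]]]]

5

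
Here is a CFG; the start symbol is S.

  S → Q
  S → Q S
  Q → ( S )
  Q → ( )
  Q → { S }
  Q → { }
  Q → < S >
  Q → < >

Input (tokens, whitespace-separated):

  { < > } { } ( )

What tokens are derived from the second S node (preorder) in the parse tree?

< >

[S [Q { [S [Q < >]] }] [S [Q { }] [S [Q ( )]]]]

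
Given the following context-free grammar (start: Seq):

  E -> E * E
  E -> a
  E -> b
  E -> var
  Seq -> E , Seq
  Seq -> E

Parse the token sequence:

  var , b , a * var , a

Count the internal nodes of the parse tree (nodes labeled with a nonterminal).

[Seq [E var] , [Seq [E b] , [Seq [E [E a] * [E var]] , [Seq [E a]]]]]

10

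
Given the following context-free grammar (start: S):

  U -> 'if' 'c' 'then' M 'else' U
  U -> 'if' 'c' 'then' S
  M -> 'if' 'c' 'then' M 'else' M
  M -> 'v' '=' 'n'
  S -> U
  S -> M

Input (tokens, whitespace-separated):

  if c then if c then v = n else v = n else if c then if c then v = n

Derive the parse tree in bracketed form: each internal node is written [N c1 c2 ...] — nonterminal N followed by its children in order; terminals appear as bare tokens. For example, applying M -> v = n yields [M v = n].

[S [U if c then [M if c then [M v = n] else [M v = n]] else [U if c then [S [U if c then [S [M v = n]]]]]]]

S
U
if c then M else U
if c then if c then M else M else U
if c then if c then v = n else M else U
if c then if c then v = n else v = n else U
if c then if c then v = n else v = n else if c then S
if c then if c then v = n else v = n else if c then U
if c then if c then v = n else v = n else if c then if c then S
if c then if c then v = n else v = n else if c then if c then M
if c then if c then v = n else v = n else if c then if c then v = n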